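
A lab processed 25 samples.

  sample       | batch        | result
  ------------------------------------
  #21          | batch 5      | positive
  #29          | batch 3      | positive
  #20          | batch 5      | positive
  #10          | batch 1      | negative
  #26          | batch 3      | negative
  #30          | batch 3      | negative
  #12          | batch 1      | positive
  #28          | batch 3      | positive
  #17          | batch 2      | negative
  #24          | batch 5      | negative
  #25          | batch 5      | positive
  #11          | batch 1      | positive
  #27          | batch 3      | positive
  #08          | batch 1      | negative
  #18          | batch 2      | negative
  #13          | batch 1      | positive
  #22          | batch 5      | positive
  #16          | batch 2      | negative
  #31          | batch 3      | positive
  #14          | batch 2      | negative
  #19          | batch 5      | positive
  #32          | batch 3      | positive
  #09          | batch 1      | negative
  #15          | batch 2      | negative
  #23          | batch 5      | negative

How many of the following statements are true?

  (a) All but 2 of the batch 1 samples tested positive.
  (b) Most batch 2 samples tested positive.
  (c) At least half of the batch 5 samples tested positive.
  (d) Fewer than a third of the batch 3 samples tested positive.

1

(a) batch 1: |A| = 6, |A ∩ B| = 3; needs |A ∖ B| = 2 — false.
(b) batch 2: |A| = 5, |A ∩ B| = 0; needs |A ∩ B| > |A ∖ B| — false.
(c) batch 5: |A| = 7, |A ∩ B| = 5; needs |A ∩ B| ≥ |A ∖ B| — true.
(d) batch 3: |A| = 7, |A ∩ B| = 5; needs |A ∩ B| / |A| < 1/3 — false.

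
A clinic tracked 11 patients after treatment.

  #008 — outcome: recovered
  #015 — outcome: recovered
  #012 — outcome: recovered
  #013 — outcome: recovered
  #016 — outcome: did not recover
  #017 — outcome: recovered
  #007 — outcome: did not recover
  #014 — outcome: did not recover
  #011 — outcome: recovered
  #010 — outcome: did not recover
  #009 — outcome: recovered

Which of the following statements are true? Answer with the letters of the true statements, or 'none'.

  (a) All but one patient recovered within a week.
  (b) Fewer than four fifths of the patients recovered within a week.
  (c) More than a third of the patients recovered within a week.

|A| = 11, |A ∩ B| = 7, |A ∖ B| = 4.
(a) |A ∖ B| = 1: fails.
(b) |A ∩ B| / |A| < 4/5: holds.
(c) |A ∩ B| / |A| > 1/3: holds.

(b), (c)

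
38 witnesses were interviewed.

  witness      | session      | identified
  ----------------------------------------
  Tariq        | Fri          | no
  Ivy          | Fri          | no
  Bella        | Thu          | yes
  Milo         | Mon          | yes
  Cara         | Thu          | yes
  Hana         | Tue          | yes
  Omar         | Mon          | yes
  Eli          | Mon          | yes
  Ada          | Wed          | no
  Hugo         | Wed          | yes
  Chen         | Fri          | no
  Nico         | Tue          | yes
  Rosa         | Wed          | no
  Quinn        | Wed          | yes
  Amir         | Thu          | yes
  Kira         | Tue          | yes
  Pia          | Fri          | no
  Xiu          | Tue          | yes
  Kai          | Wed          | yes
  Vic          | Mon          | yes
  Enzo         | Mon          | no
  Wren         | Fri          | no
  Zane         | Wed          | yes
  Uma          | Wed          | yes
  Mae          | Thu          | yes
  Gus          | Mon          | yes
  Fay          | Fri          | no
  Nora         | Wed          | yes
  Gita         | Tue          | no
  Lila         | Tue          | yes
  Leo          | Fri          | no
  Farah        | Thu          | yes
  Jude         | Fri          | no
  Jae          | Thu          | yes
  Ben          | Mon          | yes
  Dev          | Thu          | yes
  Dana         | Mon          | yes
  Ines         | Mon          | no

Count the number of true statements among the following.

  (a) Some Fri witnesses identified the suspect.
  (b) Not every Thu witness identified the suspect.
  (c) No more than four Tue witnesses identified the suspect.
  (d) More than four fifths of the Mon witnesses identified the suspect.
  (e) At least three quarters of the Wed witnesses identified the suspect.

1

(a) Fri: |A| = 8, |A ∩ B| = 0; needs A ∩ B ≠ ∅ (|A ∩ B| ≥ 1) — false.
(b) Thu: |A| = 7, |A ∩ B| = 7; needs A ⊄ B (|A ∖ B| ≥ 1) — false.
(c) Tue: |A| = 6, |A ∩ B| = 5; needs |A ∩ B| ≤ 4 — false.
(d) Mon: |A| = 9, |A ∩ B| = 7; needs |A ∩ B| / |A| > 4/5 — false.
(e) Wed: |A| = 8, |A ∩ B| = 6; needs |A ∩ B| / |A| ≥ 3/4 — true.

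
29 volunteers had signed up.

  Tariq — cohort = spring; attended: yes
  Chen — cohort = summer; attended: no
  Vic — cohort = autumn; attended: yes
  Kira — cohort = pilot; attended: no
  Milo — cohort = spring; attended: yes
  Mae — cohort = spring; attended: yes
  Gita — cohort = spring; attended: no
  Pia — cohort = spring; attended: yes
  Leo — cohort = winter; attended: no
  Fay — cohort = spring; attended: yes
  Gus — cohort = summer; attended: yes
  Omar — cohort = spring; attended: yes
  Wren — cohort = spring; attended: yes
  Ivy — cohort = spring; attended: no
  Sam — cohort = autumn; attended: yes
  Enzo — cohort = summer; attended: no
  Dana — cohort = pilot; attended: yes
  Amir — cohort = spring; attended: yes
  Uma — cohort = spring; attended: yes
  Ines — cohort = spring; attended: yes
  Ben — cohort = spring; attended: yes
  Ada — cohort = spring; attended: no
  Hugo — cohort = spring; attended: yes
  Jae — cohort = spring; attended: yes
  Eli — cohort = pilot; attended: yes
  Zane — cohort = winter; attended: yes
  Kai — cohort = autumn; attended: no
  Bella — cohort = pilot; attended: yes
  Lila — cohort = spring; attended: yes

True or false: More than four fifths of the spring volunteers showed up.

'More than four fifths of the spring volunteers showed up' holds iff |A ∩ B| / |A| > 4/5.
|A| = 17, |A ∩ B| = 14, |A ∖ B| = 3.
|A ∩ B|/|A| = 14/17, so the statement is true.

True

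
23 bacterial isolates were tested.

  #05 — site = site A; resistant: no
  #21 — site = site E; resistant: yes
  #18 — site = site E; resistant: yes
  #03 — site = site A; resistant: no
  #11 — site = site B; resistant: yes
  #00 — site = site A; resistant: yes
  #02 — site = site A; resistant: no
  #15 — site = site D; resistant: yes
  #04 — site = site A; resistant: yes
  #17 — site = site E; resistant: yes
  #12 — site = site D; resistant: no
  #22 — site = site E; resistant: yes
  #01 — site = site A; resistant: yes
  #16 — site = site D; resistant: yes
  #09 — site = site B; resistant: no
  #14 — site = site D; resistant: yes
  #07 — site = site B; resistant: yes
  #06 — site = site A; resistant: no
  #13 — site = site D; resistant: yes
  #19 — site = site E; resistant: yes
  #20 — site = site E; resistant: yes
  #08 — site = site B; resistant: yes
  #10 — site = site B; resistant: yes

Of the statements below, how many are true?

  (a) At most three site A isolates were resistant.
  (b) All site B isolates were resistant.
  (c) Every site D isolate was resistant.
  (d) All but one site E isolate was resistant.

1

(a) site A: |A| = 7, |A ∩ B| = 3; needs |A ∩ B| ≤ 3 — true.
(b) site B: |A| = 5, |A ∩ B| = 4; needs A ⊆ B, i.e. every element of A is in B (|A ∖ B| = 0) — false.
(c) site D: |A| = 5, |A ∩ B| = 4; needs A ⊆ B, i.e. every element of A is in B (|A ∖ B| = 0) — false.
(d) site E: |A| = 6, |A ∩ B| = 6; needs |A ∖ B| = 1 — false.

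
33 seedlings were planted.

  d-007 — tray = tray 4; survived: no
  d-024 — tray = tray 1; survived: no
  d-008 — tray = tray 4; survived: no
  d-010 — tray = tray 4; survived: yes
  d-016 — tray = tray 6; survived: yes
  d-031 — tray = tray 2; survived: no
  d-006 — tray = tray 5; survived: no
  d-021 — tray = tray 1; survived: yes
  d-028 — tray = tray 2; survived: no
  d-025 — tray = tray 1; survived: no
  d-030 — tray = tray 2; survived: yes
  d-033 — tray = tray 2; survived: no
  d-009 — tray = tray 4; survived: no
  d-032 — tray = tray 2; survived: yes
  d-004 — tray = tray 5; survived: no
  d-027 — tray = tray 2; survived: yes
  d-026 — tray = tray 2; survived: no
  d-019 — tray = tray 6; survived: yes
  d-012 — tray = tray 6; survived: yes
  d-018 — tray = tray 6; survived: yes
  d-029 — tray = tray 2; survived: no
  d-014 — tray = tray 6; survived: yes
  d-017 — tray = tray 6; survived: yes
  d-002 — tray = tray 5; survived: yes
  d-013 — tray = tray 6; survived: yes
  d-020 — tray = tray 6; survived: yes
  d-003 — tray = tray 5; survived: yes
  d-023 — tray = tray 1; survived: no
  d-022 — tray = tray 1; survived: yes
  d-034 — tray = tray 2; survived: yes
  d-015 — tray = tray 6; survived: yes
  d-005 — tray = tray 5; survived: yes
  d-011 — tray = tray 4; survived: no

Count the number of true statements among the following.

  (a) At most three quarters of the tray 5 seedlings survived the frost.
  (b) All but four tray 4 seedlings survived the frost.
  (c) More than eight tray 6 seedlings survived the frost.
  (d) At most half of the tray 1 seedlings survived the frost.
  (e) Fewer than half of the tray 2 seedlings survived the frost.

5

(a) tray 5: |A| = 5, |A ∩ B| = 3; needs |A ∩ B| / |A| ≤ 3/4 — true.
(b) tray 4: |A| = 5, |A ∩ B| = 1; needs |A ∖ B| = 4 — true.
(c) tray 6: |A| = 9, |A ∩ B| = 9; needs |A ∩ B| > 8 — true.
(d) tray 1: |A| = 5, |A ∩ B| = 2; needs |A ∩ B| ≤ |A ∖ B| — true.
(e) tray 2: |A| = 9, |A ∩ B| = 4; needs |A ∩ B| < |A ∖ B| — true.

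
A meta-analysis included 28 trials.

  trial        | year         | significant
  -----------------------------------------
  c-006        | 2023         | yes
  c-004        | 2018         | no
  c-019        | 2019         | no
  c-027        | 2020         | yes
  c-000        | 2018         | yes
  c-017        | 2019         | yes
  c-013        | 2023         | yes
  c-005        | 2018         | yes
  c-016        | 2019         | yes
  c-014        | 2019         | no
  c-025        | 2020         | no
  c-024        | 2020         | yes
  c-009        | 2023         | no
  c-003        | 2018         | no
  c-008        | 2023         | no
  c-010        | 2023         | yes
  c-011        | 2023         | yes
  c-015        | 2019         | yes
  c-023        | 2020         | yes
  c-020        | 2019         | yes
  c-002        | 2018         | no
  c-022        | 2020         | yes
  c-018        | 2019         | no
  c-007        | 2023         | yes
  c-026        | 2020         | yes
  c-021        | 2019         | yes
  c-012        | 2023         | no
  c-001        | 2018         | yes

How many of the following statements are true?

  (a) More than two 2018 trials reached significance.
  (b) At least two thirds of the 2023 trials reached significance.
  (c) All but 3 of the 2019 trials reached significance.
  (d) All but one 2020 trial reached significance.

(a) 2018: |A| = 6, |A ∩ B| = 3; needs |A ∩ B| > 2 — true.
(b) 2023: |A| = 8, |A ∩ B| = 5; needs |A ∩ B| / |A| ≥ 2/3 — false.
(c) 2019: |A| = 8, |A ∩ B| = 5; needs |A ∖ B| = 3 — true.
(d) 2020: |A| = 6, |A ∩ B| = 5; needs |A ∖ B| = 1 — true.

3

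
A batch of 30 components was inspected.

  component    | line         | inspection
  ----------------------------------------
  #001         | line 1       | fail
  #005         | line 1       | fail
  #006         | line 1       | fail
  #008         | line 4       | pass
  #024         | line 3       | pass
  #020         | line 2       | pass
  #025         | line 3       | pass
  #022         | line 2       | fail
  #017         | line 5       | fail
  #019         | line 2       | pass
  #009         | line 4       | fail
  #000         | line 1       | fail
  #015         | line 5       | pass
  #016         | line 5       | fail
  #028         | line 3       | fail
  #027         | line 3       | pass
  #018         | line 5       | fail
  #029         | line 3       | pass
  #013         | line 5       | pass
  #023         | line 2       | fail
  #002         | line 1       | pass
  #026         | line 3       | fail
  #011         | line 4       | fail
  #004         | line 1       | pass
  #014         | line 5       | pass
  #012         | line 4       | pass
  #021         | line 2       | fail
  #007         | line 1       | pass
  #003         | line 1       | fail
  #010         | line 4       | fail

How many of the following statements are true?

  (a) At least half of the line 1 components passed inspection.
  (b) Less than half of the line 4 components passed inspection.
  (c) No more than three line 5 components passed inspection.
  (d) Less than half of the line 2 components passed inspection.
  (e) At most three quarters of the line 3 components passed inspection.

4

(a) line 1: |A| = 8, |A ∩ B| = 3; needs |A ∩ B| ≥ |A ∖ B| — false.
(b) line 4: |A| = 5, |A ∩ B| = 2; needs |A ∩ B| < |A ∖ B| — true.
(c) line 5: |A| = 6, |A ∩ B| = 3; needs |A ∩ B| ≤ 3 — true.
(d) line 2: |A| = 5, |A ∩ B| = 2; needs |A ∩ B| < |A ∖ B| — true.
(e) line 3: |A| = 6, |A ∩ B| = 4; needs |A ∩ B| / |A| ≤ 3/4 — true.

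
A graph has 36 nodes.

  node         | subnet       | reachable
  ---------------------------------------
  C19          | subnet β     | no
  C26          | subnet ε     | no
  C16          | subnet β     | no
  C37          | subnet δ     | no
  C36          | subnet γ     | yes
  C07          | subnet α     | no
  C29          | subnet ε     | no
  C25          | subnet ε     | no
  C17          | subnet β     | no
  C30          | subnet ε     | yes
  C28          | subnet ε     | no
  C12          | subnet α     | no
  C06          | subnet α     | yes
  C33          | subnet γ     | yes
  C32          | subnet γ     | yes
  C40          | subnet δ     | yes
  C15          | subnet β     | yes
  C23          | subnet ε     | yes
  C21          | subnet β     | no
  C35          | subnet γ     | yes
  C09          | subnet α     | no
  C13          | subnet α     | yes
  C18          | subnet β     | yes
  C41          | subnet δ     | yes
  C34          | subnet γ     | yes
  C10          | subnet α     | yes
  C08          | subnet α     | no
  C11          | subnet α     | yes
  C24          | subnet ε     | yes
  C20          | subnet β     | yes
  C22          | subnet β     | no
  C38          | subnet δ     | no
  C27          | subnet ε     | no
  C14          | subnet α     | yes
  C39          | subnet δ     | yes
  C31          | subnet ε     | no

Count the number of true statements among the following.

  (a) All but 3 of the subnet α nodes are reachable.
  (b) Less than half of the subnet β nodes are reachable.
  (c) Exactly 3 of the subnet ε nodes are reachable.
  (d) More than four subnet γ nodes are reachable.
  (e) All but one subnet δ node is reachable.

3

(a) subnet α: |A| = 9, |A ∩ B| = 5; needs |A ∖ B| = 3 — false.
(b) subnet β: |A| = 8, |A ∩ B| = 3; needs |A ∩ B| < |A ∖ B| — true.
(c) subnet ε: |A| = 9, |A ∩ B| = 3; needs |A ∩ B| = 3 — true.
(d) subnet γ: |A| = 5, |A ∩ B| = 5; needs |A ∩ B| > 4 — true.
(e) subnet δ: |A| = 5, |A ∩ B| = 3; needs |A ∖ B| = 1 — false.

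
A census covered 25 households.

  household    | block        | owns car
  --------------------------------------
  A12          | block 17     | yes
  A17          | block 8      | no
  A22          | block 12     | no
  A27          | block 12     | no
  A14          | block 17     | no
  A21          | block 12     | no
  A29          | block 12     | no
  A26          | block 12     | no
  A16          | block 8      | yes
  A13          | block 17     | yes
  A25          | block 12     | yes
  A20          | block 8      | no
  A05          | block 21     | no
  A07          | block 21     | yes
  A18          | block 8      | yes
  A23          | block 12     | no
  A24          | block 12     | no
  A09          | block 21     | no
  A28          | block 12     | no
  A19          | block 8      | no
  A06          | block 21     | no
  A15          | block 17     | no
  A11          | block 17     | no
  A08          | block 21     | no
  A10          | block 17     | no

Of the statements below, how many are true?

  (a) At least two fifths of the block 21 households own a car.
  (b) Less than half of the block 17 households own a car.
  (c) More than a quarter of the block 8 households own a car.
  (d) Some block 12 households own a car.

(a) block 21: |A| = 5, |A ∩ B| = 1; needs |A ∩ B| / |A| ≥ 2/5 — false.
(b) block 17: |A| = 6, |A ∩ B| = 2; needs |A ∩ B| < |A ∖ B| — true.
(c) block 8: |A| = 5, |A ∩ B| = 2; needs |A ∩ B| / |A| > 1/4 — true.
(d) block 12: |A| = 9, |A ∩ B| = 1; needs A ∩ B ≠ ∅ (|A ∩ B| ≥ 1) — true.

3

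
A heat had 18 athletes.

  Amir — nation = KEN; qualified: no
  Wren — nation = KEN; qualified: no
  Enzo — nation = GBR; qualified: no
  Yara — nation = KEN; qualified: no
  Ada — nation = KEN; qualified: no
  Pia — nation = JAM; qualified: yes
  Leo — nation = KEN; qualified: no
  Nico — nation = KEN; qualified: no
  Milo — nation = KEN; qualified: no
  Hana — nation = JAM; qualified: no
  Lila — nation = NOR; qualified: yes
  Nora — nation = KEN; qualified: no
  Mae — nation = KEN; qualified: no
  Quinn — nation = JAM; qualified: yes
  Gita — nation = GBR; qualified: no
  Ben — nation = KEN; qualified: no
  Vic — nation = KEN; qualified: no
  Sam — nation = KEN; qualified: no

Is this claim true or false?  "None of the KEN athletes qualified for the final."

The determiner here denotes the relation: A ∩ B = ∅ (|A ∩ B| = 0).
A (the restrictor) = {Amir, Wren, Yara, Ada, Leo, Nico, Milo, Nora, Mae, Ben, Vic, Sam}, |A| = 12.
A ∩ B = {}, so |A ∩ B| = 0.
So the statement is true.

True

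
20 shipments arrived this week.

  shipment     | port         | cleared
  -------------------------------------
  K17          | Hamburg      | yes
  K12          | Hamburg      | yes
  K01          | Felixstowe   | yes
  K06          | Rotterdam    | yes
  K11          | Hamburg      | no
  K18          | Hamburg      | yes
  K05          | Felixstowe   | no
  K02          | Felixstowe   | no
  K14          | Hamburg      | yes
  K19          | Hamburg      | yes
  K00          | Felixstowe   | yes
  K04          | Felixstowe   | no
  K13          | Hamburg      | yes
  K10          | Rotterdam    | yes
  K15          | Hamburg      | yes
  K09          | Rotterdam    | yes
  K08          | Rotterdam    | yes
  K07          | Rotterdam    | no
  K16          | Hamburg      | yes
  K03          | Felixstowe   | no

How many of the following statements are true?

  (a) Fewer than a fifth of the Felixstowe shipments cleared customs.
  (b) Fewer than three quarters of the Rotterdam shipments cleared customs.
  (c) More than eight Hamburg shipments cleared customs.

(a) Felixstowe: |A| = 6, |A ∩ B| = 2; needs |A ∩ B| / |A| < 1/5 — false.
(b) Rotterdam: |A| = 5, |A ∩ B| = 4; needs |A ∩ B| / |A| < 3/4 — false.
(c) Hamburg: |A| = 9, |A ∩ B| = 8; needs |A ∩ B| > 8 — false.

0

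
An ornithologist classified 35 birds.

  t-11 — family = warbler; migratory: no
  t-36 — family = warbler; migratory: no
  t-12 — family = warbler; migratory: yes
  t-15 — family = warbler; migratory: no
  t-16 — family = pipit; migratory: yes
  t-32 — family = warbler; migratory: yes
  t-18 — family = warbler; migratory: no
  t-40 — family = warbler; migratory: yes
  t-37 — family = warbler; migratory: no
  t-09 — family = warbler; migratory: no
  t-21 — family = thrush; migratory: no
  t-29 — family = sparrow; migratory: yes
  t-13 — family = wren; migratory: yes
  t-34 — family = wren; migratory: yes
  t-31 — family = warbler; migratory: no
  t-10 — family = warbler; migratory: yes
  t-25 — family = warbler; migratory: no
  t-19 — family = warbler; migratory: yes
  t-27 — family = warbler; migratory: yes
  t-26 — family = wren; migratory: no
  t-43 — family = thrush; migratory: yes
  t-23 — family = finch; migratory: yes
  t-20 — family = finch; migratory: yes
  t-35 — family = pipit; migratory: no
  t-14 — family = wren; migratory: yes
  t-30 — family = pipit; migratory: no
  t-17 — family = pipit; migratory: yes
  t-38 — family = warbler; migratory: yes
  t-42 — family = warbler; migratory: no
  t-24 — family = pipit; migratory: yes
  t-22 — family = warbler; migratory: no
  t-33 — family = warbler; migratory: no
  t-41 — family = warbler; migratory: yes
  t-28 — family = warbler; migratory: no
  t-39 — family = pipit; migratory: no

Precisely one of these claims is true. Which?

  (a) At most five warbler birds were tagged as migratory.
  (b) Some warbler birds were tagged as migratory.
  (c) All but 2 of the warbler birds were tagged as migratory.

|A| = 20, |A ∩ B| = 8, |A ∖ B| = 12.
(a) requires |A ∩ B| ≤ 5: false.
(b) requires A ∩ B ≠ ∅ (|A ∩ B| ≥ 1): true.
(c) requires |A ∖ B| = 2: false.

(b)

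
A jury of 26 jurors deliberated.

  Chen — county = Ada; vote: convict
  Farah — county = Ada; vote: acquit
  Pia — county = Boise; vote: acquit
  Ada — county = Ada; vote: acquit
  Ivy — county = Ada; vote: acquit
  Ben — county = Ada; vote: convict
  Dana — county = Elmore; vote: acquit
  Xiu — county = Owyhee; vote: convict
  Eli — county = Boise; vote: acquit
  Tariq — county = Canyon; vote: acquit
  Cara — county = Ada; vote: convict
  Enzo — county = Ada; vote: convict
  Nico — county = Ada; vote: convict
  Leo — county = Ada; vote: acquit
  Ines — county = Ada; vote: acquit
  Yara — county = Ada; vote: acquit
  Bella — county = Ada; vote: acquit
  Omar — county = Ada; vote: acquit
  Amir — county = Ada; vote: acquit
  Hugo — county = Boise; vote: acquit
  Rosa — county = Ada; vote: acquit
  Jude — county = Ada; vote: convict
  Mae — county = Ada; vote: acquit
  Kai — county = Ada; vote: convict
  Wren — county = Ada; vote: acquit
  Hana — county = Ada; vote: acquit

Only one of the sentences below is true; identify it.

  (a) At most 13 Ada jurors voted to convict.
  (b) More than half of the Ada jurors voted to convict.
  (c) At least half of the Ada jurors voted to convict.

|A| = 20, |A ∩ B| = 7, |A ∖ B| = 13.
(a) requires |A ∩ B| ≤ 13: true.
(b) requires |A ∩ B| > |A ∖ B|: false.
(c) requires |A ∩ B| ≥ |A ∖ B|: false.

(a)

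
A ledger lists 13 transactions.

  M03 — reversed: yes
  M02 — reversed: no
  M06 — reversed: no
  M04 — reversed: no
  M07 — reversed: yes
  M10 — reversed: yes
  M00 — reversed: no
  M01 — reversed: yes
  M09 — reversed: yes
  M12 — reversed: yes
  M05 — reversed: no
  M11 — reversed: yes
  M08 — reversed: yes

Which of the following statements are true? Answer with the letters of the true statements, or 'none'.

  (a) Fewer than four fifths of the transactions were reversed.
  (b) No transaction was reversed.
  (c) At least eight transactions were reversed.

(a), (c)

|A| = 13, |A ∩ B| = 8, |A ∖ B| = 5.
(a) |A ∩ B| / |A| < 4/5: holds.
(b) A ∩ B = ∅ (|A ∩ B| = 0): fails.
(c) |A ∩ B| ≥ 8: holds.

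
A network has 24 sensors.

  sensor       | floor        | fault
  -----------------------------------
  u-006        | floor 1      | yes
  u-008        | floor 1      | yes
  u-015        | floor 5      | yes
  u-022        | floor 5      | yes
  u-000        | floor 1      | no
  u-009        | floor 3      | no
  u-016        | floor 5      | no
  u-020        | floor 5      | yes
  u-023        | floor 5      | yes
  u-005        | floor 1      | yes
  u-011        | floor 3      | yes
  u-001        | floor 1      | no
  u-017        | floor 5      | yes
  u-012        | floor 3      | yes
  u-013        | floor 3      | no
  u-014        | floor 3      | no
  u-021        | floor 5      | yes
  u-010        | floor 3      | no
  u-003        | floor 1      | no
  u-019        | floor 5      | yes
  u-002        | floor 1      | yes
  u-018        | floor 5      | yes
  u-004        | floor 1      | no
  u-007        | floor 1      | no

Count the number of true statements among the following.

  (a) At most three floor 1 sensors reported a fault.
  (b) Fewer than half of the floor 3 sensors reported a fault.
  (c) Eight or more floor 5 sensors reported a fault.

(a) floor 1: |A| = 9, |A ∩ B| = 4; needs |A ∩ B| ≤ 3 — false.
(b) floor 3: |A| = 6, |A ∩ B| = 2; needs |A ∩ B| < |A ∖ B| — true.
(c) floor 5: |A| = 9, |A ∩ B| = 8; needs |A ∩ B| ≥ 8 — true.

2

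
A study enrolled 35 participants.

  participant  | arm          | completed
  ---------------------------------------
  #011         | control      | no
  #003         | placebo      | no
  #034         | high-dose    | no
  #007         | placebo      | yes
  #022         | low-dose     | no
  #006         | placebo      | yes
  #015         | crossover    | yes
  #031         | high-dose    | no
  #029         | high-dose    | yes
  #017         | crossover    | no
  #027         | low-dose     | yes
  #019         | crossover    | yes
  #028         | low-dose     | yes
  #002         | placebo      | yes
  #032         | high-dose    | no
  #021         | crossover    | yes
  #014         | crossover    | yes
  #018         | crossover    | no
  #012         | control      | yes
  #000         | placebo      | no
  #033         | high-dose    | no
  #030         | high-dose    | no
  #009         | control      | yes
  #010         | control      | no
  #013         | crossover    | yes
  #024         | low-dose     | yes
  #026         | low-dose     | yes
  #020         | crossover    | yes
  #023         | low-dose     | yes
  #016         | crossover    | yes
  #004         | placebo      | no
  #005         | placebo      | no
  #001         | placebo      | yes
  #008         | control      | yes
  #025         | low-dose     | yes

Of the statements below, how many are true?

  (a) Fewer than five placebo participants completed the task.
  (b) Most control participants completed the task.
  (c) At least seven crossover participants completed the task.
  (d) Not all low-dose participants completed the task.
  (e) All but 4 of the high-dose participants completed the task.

4

(a) placebo: |A| = 8, |A ∩ B| = 4; needs |A ∩ B| < 5 — true.
(b) control: |A| = 5, |A ∩ B| = 3; needs |A ∩ B| > |A ∖ B| — true.
(c) crossover: |A| = 9, |A ∩ B| = 7; needs |A ∩ B| ≥ 7 — true.
(d) low-dose: |A| = 7, |A ∩ B| = 6; needs A ⊄ B (|A ∖ B| ≥ 1) — true.
(e) high-dose: |A| = 6, |A ∩ B| = 1; needs |A ∖ B| = 4 — false.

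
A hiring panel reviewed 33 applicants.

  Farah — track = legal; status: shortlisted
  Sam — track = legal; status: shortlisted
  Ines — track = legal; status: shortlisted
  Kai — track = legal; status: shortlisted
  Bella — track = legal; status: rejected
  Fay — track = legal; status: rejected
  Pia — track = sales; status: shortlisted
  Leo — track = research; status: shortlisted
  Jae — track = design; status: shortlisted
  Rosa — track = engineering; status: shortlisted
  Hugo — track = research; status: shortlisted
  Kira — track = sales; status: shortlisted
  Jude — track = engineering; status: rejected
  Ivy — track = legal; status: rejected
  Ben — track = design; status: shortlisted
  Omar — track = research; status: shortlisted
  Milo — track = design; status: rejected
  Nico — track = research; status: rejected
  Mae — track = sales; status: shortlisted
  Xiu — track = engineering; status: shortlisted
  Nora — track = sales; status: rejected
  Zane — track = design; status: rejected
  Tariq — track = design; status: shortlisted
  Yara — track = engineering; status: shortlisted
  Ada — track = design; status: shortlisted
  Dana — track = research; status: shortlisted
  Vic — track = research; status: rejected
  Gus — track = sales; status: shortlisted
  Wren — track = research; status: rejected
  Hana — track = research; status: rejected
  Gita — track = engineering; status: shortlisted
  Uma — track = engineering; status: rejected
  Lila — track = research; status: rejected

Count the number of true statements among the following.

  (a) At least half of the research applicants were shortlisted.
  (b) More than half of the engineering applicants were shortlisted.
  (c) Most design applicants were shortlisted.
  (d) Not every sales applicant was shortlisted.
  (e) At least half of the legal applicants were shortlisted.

(a) research: |A| = 9, |A ∩ B| = 4; needs |A ∩ B| ≥ |A ∖ B| — false.
(b) engineering: |A| = 6, |A ∩ B| = 4; needs |A ∩ B| > |A ∖ B| — true.
(c) design: |A| = 6, |A ∩ B| = 4; needs |A ∩ B| > |A ∖ B| — true.
(d) sales: |A| = 5, |A ∩ B| = 4; needs A ⊄ B (|A ∖ B| ≥ 1) — true.
(e) legal: |A| = 7, |A ∩ B| = 4; needs |A ∩ B| ≥ |A ∖ B| — true.

4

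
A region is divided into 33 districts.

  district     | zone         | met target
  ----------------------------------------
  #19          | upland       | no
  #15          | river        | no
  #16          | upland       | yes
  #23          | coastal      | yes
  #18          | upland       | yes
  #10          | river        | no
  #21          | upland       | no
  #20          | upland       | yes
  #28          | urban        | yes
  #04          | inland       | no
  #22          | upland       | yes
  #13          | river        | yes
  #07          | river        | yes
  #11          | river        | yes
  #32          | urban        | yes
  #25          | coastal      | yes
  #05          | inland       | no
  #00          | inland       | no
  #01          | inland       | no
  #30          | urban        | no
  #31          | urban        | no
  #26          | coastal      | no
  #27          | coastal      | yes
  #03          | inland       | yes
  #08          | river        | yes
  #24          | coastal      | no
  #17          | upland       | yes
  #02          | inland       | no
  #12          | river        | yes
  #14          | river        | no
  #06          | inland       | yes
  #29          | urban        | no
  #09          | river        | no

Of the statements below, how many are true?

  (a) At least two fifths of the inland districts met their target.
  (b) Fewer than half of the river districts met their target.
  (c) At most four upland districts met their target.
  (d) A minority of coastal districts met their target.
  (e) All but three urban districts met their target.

1

(a) inland: |A| = 7, |A ∩ B| = 2; needs |A ∩ B| / |A| ≥ 2/5 — false.
(b) river: |A| = 9, |A ∩ B| = 5; needs |A ∩ B| < |A ∖ B| — false.
(c) upland: |A| = 7, |A ∩ B| = 5; needs |A ∩ B| ≤ 4 — false.
(d) coastal: |A| = 5, |A ∩ B| = 3; needs |A ∩ B| < |A ∖ B| — false.
(e) urban: |A| = 5, |A ∩ B| = 2; needs |A ∖ B| = 3 — true.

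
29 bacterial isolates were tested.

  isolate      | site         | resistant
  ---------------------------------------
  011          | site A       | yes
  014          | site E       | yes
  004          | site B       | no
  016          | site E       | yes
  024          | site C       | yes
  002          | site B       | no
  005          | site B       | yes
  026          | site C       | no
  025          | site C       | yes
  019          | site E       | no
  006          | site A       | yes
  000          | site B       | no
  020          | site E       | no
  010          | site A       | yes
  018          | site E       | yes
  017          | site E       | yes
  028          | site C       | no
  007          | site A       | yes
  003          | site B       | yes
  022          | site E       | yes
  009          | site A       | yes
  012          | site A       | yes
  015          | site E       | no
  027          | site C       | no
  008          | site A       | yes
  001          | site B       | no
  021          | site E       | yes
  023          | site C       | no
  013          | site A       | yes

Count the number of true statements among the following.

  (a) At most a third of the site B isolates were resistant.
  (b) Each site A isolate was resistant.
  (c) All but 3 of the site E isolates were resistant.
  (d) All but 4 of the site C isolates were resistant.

4

(a) site B: |A| = 6, |A ∩ B| = 2; needs |A ∩ B| / |A| ≤ 1/3 — true.
(b) site A: |A| = 8, |A ∩ B| = 8; needs A ⊆ B, i.e. every element of A is in B (|A ∖ B| = 0) — true.
(c) site E: |A| = 9, |A ∩ B| = 6; needs |A ∖ B| = 3 — true.
(d) site C: |A| = 6, |A ∩ B| = 2; needs |A ∖ B| = 4 — true.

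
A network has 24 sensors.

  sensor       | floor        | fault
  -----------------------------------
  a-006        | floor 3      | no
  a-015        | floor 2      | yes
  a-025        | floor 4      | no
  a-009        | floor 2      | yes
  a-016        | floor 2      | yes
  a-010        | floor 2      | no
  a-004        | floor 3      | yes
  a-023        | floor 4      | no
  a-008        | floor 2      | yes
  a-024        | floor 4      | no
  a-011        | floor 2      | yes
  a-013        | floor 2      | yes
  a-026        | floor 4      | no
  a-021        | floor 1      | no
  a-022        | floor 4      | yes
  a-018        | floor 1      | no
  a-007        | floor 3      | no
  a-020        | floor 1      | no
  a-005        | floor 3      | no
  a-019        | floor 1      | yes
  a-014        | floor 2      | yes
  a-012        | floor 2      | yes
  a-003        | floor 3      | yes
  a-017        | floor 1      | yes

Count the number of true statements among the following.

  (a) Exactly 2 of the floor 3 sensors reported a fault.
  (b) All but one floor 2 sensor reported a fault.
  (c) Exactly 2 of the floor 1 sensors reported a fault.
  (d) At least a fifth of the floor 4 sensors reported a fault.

4

(a) floor 3: |A| = 5, |A ∩ B| = 2; needs |A ∩ B| = 2 — true.
(b) floor 2: |A| = 9, |A ∩ B| = 8; needs |A ∖ B| = 1 — true.
(c) floor 1: |A| = 5, |A ∩ B| = 2; needs |A ∩ B| = 2 — true.
(d) floor 4: |A| = 5, |A ∩ B| = 1; needs |A ∩ B| / |A| ≥ 1/5 — true.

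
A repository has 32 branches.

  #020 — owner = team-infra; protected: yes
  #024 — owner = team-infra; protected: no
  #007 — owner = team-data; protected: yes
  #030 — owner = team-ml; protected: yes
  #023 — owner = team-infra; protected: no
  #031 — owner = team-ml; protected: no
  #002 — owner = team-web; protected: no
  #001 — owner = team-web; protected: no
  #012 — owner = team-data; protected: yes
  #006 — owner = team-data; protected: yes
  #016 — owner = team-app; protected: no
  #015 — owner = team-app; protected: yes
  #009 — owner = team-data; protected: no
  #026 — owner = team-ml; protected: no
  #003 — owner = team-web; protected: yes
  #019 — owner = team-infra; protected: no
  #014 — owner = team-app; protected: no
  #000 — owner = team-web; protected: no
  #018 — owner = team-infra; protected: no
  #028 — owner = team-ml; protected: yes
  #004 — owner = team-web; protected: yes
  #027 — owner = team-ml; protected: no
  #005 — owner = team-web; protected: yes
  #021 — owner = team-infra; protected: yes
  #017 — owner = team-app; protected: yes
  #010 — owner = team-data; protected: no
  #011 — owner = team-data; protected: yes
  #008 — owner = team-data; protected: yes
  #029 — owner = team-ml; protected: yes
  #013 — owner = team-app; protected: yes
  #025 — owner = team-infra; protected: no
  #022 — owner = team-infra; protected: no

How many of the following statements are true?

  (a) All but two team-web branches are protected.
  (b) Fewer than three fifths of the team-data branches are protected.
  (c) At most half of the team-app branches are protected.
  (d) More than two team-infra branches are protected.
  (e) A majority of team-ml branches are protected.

0

(a) team-web: |A| = 6, |A ∩ B| = 3; needs |A ∖ B| = 2 — false.
(b) team-data: |A| = 7, |A ∩ B| = 5; needs |A ∩ B| / |A| < 3/5 — false.
(c) team-app: |A| = 5, |A ∩ B| = 3; needs |A ∩ B| ≤ |A ∖ B| — false.
(d) team-infra: |A| = 8, |A ∩ B| = 2; needs |A ∩ B| > 2 — false.
(e) team-ml: |A| = 6, |A ∩ B| = 3; needs |A ∩ B| > |A ∖ B| — false.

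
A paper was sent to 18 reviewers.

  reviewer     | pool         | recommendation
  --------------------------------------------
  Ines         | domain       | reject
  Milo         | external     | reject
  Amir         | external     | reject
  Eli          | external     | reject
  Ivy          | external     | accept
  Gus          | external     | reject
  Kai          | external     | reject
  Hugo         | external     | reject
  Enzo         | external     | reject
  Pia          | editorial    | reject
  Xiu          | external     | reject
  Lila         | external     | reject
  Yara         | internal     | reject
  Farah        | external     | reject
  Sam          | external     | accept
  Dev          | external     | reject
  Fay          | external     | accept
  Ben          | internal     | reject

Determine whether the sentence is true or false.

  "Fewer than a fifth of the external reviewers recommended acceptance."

'Fewer than a fifth of the external reviewers recommended acceptance' holds iff |A ∩ B| / |A| < 1/5.
A (the restrictor) = {Milo, Amir, Eli, Ivy, Gus, Kai, Hugo, Enzo, Xiu, Lila, Farah, Sam, Dev, Fay}, |A| = 14.
A ∩ B = {Ivy, Sam, Fay}, so |A ∩ B| = 3.
A ∖ B = {Milo, Amir, Eli, Gus, Kai, Hugo, Enzo, Xiu, Lila, Farah, Dev}, so |A ∖ B| = 11.
|A ∩ B|/|A| = 3/14, so the statement is false.

False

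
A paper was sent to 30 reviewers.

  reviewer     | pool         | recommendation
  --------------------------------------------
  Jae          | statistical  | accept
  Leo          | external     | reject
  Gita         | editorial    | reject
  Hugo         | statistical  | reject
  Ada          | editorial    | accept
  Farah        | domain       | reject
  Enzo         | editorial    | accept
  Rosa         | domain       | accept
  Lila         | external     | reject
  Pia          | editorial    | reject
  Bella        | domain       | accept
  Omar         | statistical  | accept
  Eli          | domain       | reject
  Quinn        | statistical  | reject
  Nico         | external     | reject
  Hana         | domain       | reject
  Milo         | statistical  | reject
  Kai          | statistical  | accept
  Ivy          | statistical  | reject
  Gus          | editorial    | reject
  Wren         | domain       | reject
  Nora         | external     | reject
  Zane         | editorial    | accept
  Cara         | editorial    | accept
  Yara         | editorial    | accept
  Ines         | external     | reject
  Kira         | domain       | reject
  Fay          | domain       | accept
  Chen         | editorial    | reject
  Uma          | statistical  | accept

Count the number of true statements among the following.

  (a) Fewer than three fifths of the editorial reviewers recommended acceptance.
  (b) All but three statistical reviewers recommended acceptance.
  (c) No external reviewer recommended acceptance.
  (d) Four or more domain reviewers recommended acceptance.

2

(a) editorial: |A| = 9, |A ∩ B| = 5; needs |A ∩ B| / |A| < 3/5 — true.
(b) statistical: |A| = 8, |A ∩ B| = 4; needs |A ∖ B| = 3 — false.
(c) external: |A| = 5, |A ∩ B| = 0; needs A ∩ B = ∅ (|A ∩ B| = 0) — true.
(d) domain: |A| = 8, |A ∩ B| = 3; needs |A ∩ B| ≥ 4 — false.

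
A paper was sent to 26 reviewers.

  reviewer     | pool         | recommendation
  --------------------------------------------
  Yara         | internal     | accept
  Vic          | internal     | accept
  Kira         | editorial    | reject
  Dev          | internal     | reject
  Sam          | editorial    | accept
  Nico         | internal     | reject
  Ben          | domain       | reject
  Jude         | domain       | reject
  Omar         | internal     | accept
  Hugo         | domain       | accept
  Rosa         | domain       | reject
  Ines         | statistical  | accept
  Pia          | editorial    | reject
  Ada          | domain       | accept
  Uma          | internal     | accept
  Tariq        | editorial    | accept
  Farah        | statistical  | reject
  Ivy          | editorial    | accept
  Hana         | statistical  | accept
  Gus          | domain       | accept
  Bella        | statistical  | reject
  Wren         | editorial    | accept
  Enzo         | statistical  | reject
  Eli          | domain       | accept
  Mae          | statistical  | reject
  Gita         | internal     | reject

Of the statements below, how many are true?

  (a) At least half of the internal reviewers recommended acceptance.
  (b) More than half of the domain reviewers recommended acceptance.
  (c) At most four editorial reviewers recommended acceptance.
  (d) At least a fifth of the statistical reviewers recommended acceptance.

(a) internal: |A| = 7, |A ∩ B| = 4; needs |A ∩ B| ≥ |A ∖ B| — true.
(b) domain: |A| = 7, |A ∩ B| = 4; needs |A ∩ B| > |A ∖ B| — true.
(c) editorial: |A| = 6, |A ∩ B| = 4; needs |A ∩ B| ≤ 4 — true.
(d) statistical: |A| = 6, |A ∩ B| = 2; needs |A ∩ B| / |A| ≥ 1/5 — true.

4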